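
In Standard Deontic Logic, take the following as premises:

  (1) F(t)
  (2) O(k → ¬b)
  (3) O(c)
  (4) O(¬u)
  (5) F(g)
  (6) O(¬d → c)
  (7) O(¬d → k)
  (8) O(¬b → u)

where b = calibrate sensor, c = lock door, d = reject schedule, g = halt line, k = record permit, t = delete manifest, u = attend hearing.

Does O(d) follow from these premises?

Yes

From premise 4 we have O(¬u).
The contrapositive of premise 8 (O(¬b → u)) is O(¬u → b), and O(¬u) is already established, so O(b).
Premise 2, O(k → ¬b), contraposes to O(b → ¬k); with O(b) we get O(¬k).
Premise 7, O(¬d → k), contraposes to O(¬k → d); with O(¬k) we get O(d).
Premises 1, 3, 5, 6 do not contribute to this derivation.
So O(d) follows.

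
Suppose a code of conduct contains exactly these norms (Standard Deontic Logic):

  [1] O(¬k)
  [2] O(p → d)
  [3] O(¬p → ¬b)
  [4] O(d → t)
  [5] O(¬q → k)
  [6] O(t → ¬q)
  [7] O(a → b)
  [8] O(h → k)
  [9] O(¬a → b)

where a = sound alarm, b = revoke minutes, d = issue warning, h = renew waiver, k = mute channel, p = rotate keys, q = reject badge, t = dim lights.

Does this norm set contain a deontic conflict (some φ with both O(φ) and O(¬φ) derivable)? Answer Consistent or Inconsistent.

Inconsistent

Premises 7 and 9 are O(a → b) and O(¬a → b); every ideal world satisfies a or ¬a, so in either case b holds — hence O(b).
Premise 3 is O(¬p → ¬b); contrapositively O(b → p). Since O(b) holds, K gives O(p).
Applying K to premise 2 (O(p → d)) and O(p) yields O(d).
From O(d) and premise 4, O(d → t), we obtain O(t).
Premise 6 is O(t → ¬q); since O(t), deontic closure gives O(¬q).
Premise 5 is O(¬q → k); since O(¬q), deontic closure gives O(k).
But premise 1 directly asserts O(¬k).
We now have both O(k) and O(¬k) — k is simultaneously obligatory and forbidden, violating the D-axiom.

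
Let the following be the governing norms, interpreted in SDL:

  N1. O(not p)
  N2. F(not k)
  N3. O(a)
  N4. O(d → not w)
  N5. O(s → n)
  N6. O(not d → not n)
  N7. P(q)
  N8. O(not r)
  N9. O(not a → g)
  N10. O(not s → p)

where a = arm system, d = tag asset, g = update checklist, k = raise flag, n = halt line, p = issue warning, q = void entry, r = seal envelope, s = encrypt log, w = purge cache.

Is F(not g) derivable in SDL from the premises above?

No

Premise 9 is O(not a → g), but O(not a) is not derivable from the premises, so it does not yield O(g).
No other premise forces O(g). An ideal world satisfying every premise can still have not g true, so F(not g) is not derivable.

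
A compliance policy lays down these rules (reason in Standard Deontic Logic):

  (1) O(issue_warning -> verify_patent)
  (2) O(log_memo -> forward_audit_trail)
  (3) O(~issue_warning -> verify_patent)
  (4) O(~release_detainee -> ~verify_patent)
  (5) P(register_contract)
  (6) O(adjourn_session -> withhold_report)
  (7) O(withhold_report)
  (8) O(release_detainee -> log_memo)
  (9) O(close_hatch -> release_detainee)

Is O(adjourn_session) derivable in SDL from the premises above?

No

Premise 6 is O(adjourn_session -> withhold_report); even if O(withhold_report) held, inferring O(adjourn_session) would be affirming the consequent — invalid.
No other premise forces O(adjourn_session). An ideal world satisfying every premise can still have adjourn_session false, so O(adjourn_session) is not derivable.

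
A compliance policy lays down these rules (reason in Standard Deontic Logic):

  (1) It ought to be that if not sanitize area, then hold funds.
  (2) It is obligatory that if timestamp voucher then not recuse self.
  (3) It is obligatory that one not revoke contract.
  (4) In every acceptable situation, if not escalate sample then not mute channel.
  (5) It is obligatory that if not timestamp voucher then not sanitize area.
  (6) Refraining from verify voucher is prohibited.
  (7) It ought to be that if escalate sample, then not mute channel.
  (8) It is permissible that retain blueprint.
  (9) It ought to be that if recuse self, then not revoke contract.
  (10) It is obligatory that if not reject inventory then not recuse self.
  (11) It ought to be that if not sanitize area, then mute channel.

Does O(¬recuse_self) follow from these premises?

By case analysis on escalate_sample: premise 7 gives O(escalate_sample → ¬mute_channel) and premise 4 gives O(¬escalate_sample → ¬mute_channel), so O(¬mute_channel) either way.
The contrapositive of premise 11 (O(¬sanitize_area → mute_channel)) is O(¬mute_channel → sanitize_area), and O(¬mute_channel) is already established, so O(sanitize_area).
The contrapositive of premise 5 (O(¬timestamp_voucher → ¬sanitize_area)) is O(sanitize_area → timestamp_voucher), and O(sanitize_area) is already established, so O(timestamp_voucher).
With premise 2, O(timestamp_voucher → ¬recuse_self), the K-axiom yields O(¬recuse_self).
Premises 1, 3, 6, 8, 9, 10 do not contribute to this derivation.
So O(¬recuse_self) follows.

Yes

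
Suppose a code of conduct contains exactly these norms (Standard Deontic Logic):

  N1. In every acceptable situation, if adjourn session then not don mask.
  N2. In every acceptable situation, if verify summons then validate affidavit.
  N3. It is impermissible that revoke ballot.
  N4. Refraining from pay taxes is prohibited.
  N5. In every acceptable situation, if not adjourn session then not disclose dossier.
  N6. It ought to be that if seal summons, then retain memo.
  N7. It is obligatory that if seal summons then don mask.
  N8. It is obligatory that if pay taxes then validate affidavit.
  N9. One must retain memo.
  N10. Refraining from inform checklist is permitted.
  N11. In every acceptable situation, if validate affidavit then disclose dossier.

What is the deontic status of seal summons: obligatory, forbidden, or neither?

F(¬pay_taxes) at premise 4 means O(pay_taxes).
From O(pay_taxes) and premise 8, O(pay_taxes → validate_affidavit), we obtain O(validate_affidavit).
With premise 11, O(validate_affidavit → disclose_dossier), the K-axiom yields O(disclose_dossier).
Premise 5 is O(¬adjourn_session → ¬disclose_dossier); contrapositively O(disclose_dossier → adjourn_session). Since O(disclose_dossier) holds, K gives O(adjourn_session).
Applying K to premise 1 (O(adjourn_session → ¬don_mask)) and O(adjourn_session) yields O(¬don_mask).
Premise 7, O(seal_summons → don_mask), contraposes to O(¬don_mask → ¬seal_summons); with O(¬don_mask) we get O(¬seal_summons).
Premises 2, 3, 6, 9, 10 do not contribute to this derivation.
Thus O(¬seal_summons), which is F(seal_summons): seal_summons is forbidden.

Forbidden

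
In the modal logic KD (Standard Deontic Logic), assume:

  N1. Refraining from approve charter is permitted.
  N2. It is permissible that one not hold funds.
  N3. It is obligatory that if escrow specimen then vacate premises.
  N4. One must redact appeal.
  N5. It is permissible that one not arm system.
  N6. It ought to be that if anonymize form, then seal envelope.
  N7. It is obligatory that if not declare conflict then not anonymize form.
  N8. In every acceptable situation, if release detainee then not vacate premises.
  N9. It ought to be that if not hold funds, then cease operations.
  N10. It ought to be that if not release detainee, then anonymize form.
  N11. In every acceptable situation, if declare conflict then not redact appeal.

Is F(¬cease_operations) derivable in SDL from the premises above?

Premise 9 is O(¬hold_funds → cease_operations), but O(¬hold_funds) is not derivable from the premises (the permission P(¬hold_funds) asserts only ¬O(hold_funds), not O(¬hold_funds)), so it does not yield O(cease_operations).
No other premise forces O(cease_operations). An ideal world satisfying every premise can still have ¬cease_operations true, so F(¬cease_operations) is not derivable.

No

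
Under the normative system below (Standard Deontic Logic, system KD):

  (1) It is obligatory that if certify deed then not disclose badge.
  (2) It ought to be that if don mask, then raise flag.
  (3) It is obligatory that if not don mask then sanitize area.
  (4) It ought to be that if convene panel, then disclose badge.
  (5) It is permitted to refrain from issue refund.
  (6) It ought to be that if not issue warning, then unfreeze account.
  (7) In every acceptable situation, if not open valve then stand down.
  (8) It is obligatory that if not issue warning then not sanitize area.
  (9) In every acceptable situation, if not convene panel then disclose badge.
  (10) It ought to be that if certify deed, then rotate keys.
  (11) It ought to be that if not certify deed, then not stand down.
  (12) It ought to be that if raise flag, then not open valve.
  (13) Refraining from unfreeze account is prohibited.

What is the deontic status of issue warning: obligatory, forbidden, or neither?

Premises 4 and 9 are O(convene_panel → disclose_badge) and O(¬convene_panel → disclose_badge); every ideal world satisfies convene_panel or ¬convene_panel, so in either case disclose_badge holds — hence O(disclose_badge).
The contrapositive of premise 1 (O(certify_deed → ¬disclose_badge)) is O(disclose_badge → ¬certify_deed), and O(disclose_badge) is already established, so O(¬certify_deed).
Applying K to premise 11 (O(¬certify_deed → ¬stand_down)) and O(¬certify_deed) yields O(¬stand_down).
Premise 7 is O(¬open_valve → stand_down); contrapositively O(¬stand_down → open_valve). Since O(¬stand_down) holds, K gives O(open_valve).
Premise 12, O(raise_flag → ¬open_valve), contraposes to O(open_valve → ¬raise_flag); with O(open_valve) we get O(¬raise_flag).
Premise 2 is O(don_mask → raise_flag); contrapositively O(¬raise_flag → ¬don_mask). Since O(¬raise_flag) holds, K gives O(¬don_mask).
From O(¬don_mask) and premise 3, O(¬don_mask → sanitize_area), we obtain O(sanitize_area).
Premise 8, O(¬issue_warning → ¬sanitize_area), contraposes to O(sanitize_area → issue_warning); with O(sanitize_area) we get O(issue_warning).
Premises 5, 6, 10, 13 do not contribute to this derivation.
Hence issue_warning is obligatory.

Obligatory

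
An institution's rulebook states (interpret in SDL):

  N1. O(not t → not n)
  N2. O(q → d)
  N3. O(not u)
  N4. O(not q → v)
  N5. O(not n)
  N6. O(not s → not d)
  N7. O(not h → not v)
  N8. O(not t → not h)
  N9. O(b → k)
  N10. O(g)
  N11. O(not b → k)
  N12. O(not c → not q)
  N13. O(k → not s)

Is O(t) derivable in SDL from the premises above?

Premises 9 and 11 are O(b → k) and O(not b → k); every ideal world satisfies b or not b, so in either case k holds — hence O(k).
With premise 13, O(k → not s), the K-axiom yields O(not s).
With premise 6, O(not s → not d), the K-axiom yields O(not d).
Premise 2 is O(q → d); contrapositively O(not d → not q). Since O(not d) holds, K gives O(not q).
Applying K to premise 4 (O(not q → v)) and O(not q) yields O(v).
Premise 7 is O(not h → not v); contrapositively O(v → h). Since O(v) holds, K gives O(h).
Premise 8, O(not t → not h), contraposes to O(h → t); with O(h) we get O(t).
Premises 1, 3, 5, 10, 12 do not contribute to this derivation.
So O(t) follows.

Yes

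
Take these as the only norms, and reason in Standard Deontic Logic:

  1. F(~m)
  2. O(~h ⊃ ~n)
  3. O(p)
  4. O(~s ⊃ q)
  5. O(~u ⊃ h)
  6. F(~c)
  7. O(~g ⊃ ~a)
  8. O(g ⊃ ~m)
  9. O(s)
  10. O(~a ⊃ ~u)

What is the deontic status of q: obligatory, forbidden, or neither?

Premise 4 is O(~s ⊃ q), but O(~s) is not derivable from the premises, so it does not yield O(q).
No premise or chain of K-axiom applications forces O(q), and none forces O(~q). So q is neither obligatory nor forbidden under these norms.

Neither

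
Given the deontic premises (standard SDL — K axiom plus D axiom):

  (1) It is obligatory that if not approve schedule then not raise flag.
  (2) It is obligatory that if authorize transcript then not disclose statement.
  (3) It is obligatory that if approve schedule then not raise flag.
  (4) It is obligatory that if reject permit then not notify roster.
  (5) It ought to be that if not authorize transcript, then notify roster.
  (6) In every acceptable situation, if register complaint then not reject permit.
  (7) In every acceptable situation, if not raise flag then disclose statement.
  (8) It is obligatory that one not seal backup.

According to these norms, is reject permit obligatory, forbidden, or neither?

Forbidden

By case analysis on approve_schedule: premise 3 gives O(approve_schedule → ¬raise_flag) and premise 1 gives O(¬approve_schedule → ¬raise_flag), so O(¬raise_flag) either way.
Applying K to premise 7 (O(¬raise_flag → disclose_statement)) and O(¬raise_flag) yields O(disclose_statement).
The contrapositive of premise 2 (O(authorize_transcript → ¬disclose_statement)) is O(disclose_statement → ¬authorize_transcript), and O(disclose_statement) is already established, so O(¬authorize_transcript).
Applying K to premise 5 (O(¬authorize_transcript → notify_roster)) and O(¬authorize_transcript) yields O(notify_roster).
The contrapositive of premise 4 (O(reject_permit → ¬notify_roster)) is O(notify_roster → ¬reject_permit), and O(notify_roster) is already established, so O(¬reject_permit).
Premises 6, 8 do not contribute to this derivation.
Thus O(¬reject_permit), which is F(reject_permit): reject_permit is forbidden.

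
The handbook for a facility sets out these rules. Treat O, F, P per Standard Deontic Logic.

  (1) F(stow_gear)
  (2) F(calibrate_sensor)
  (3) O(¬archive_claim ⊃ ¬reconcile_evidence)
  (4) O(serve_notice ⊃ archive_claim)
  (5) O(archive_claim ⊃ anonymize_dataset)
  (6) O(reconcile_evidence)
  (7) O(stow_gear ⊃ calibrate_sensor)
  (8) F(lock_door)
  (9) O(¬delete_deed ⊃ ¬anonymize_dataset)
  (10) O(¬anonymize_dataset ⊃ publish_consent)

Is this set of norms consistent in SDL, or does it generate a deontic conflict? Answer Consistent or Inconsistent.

Premise 7 is O(stow_gear ⊃ calibrate_sensor), but O(stow_gear) is not derivable from the premises, so it does not yield O(calibrate_sensor).
So O(calibrate_sensor) is not derivable, and the apparent clash with O(¬calibrate_sensor) does not arise.
A world satisfying every obligation exists (e.g. anonymize_dataset=true, archive_claim=true, calibrate_sensor=false, delete_deed=true, lock_door=false, publish_consent=false, reconcile_evidence=true, serve_notice=false, stow_gear=false); no atom is both obligatory and forbidden, so the set is consistent.

Consistent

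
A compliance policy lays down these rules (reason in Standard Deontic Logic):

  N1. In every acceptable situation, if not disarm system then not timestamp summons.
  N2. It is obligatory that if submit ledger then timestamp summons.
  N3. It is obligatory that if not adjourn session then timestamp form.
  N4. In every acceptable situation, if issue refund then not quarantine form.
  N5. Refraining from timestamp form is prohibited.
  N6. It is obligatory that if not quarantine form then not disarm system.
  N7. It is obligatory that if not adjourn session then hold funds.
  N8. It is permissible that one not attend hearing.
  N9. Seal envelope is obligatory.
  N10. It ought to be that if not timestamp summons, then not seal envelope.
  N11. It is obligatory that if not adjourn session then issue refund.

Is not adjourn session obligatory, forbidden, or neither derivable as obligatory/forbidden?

Premise 9 gives O(seal_envelope).
Premise 10 is O(¬timestamp_summons → ¬seal_envelope); contrapositively O(seal_envelope → timestamp_summons). Since O(seal_envelope) holds, K gives O(timestamp_summons).
Premise 1, O(¬disarm_system → ¬timestamp_summons), contraposes to O(timestamp_summons → disarm_system); with O(timestamp_summons) we get O(disarm_system).
Premise 6, O(¬quarantine_form → ¬disarm_system), contraposes to O(disarm_system → quarantine_form); with O(disarm_system) we get O(quarantine_form).
Premise 4, O(issue_refund → ¬quarantine_form), contraposes to O(quarantine_form → ¬issue_refund); with O(quarantine_form) we get O(¬issue_refund).
Premise 11, O(¬adjourn_session → issue_refund), contraposes to O(¬issue_refund → adjourn_session); with O(¬issue_refund) we get O(adjourn_session).
Premises 2, 3, 5, 7, 8 do not contribute to this derivation.
Thus O(adjourn_session), which is F(¬adjourn_session): ¬adjourn_session is forbidden.

Forbidden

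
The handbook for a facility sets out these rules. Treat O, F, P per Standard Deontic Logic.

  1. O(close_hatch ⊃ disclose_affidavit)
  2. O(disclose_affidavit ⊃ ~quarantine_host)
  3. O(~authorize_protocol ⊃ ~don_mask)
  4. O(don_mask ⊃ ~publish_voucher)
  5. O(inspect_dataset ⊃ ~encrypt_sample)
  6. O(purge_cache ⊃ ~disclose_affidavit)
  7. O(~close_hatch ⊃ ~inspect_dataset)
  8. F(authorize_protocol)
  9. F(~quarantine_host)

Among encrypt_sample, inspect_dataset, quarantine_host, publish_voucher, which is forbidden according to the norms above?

inspect_dataset

Premise 9, F(~quarantine_host), is equivalent to O(quarantine_host).
Premise 2, O(disclose_affidavit ⊃ ~quarantine_host), contraposes to O(quarantine_host ⊃ ~disclose_affidavit); with O(quarantine_host) we get O(~disclose_affidavit).
Premise 1 is O(close_hatch ⊃ disclose_affidavit); contrapositively O(~disclose_affidavit ⊃ ~close_hatch). Since O(~disclose_affidavit) holds, K gives O(~close_hatch).
Premise 7 is O(~close_hatch ⊃ ~inspect_dataset); since O(~close_hatch), deontic closure gives O(~inspect_dataset).
So O(~inspect_dataset) holds, i.e. inspect_dataset is forbidden. None of the other listed options is forbidden under the premises.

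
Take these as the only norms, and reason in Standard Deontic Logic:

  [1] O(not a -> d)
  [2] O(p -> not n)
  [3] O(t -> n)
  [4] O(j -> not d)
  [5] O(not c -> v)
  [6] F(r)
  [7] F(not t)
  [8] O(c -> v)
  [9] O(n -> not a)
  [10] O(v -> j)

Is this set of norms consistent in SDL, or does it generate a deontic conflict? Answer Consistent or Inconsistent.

Inconsistent

By case analysis on c: premise 8 gives O(c -> v) and premise 5 gives O(not c -> v), so O(v) either way.
From O(v) and premise 10, O(v -> j), we obtain O(j).
From O(j) and premise 4, O(j -> not d), we obtain O(not d).
Premise 1 is O(not a -> d); contrapositively O(not d -> a). Since O(not d) holds, K gives O(a).
Premise 9 is O(n -> not a); contrapositively O(a -> not n). Since O(a) holds, K gives O(not n).
Premise 3, O(t -> n), contraposes to O(not n -> not t); with O(not n) we get O(not t).
But premise 7, F(not t), means O(t).
We now have both O(not t) and O(t) — t is simultaneously obligatory and forbidden, violating the D-axiom.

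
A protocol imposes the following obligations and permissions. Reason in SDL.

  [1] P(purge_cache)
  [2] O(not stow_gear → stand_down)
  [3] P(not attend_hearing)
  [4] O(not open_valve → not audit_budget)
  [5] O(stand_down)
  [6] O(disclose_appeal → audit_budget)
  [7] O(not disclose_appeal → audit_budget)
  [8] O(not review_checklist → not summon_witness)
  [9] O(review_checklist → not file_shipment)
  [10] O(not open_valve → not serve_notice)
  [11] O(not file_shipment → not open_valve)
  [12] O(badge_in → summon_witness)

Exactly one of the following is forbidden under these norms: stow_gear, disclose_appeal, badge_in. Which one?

Premises 6 and 7 are O(disclose_appeal → audit_budget) and O(not disclose_appeal → audit_budget); every ideal world satisfies disclose_appeal or not disclose_appeal, so in either case audit_budget holds — hence O(audit_budget).
Premise 4, O(not open_valve → not audit_budget), contraposes to O(audit_budget → open_valve); with O(audit_budget) we get O(open_valve).
The contrapositive of premise 11 (O(not file_shipment → not open_valve)) is O(open_valve → file_shipment), and O(open_valve) is already established, so O(file_shipment).
Premise 9 is O(review_checklist → not file_shipment); contrapositively O(file_shipment → not review_checklist). Since O(file_shipment) holds, K gives O(not review_checklist).
Applying K to premise 8 (O(not review_checklist → not summon_witness)) and O(not review_checklist) yields O(not summon_witness).
Premise 12 is O(badge_in → summon_witness); contrapositively O(not summon_witness → not badge_in). Since O(not summon_witness) holds, K gives O(not badge_in).
So O(not badge_in) holds, i.e. badge_in is forbidden. None of the other listed options is forbidden under the premises.

badge_in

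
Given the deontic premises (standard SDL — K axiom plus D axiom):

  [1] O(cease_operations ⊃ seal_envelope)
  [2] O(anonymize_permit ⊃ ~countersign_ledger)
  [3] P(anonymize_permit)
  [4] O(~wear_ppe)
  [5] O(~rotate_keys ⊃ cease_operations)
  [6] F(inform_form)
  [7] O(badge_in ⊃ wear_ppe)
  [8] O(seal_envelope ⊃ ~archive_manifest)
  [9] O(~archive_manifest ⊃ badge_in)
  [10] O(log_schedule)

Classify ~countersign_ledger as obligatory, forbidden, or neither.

Neither

Premise 2 is O(anonymize_permit ⊃ ~countersign_ledger), but O(anonymize_permit) is not derivable from the premises (the permission P(anonymize_permit) asserts only ~O(~anonymize_permit), not O(anonymize_permit)), so it does not yield O(~countersign_ledger).
No premise or chain of K-axiom applications forces O(~countersign_ledger), and none forces O(countersign_ledger). So ~countersign_ledger is neither obligatory nor forbidden under these norms.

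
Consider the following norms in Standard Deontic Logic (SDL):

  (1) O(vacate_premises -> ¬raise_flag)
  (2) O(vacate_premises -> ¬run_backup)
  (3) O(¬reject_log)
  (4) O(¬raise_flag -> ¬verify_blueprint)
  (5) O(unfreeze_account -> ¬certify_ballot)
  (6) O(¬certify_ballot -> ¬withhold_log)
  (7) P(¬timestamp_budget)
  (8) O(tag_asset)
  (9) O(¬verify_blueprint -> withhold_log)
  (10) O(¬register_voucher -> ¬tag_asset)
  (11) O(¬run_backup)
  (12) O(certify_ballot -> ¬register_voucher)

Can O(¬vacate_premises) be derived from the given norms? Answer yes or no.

Premise 8 states O(tag_asset) outright.
Premise 10, O(¬register_voucher -> ¬tag_asset), contraposes to O(tag_asset -> register_voucher); with O(tag_asset) we get O(register_voucher).
Premise 12 is O(certify_ballot -> ¬register_voucher); contrapositively O(register_voucher -> ¬certify_ballot). Since O(register_voucher) holds, K gives O(¬certify_ballot).
Applying K to premise 6 (O(¬certify_ballot -> ¬withhold_log)) and O(¬certify_ballot) yields O(¬withhold_log).
The contrapositive of premise 9 (O(¬verify_blueprint -> withhold_log)) is O(¬withhold_log -> verify_blueprint), and O(¬withhold_log) is already established, so O(verify_blueprint).
Premise 4, O(¬raise_flag -> ¬verify_blueprint), contraposes to O(verify_blueprint -> raise_flag); with O(verify_blueprint) we get O(raise_flag).
Premise 1 is O(vacate_premises -> ¬raise_flag); contrapositively O(raise_flag -> ¬vacate_premises). Since O(raise_flag) holds, K gives O(¬vacate_premises).
Premises 2, 3, 5, 7, 11 do not contribute to this derivation.
So O(¬vacate_premises) follows.

Yes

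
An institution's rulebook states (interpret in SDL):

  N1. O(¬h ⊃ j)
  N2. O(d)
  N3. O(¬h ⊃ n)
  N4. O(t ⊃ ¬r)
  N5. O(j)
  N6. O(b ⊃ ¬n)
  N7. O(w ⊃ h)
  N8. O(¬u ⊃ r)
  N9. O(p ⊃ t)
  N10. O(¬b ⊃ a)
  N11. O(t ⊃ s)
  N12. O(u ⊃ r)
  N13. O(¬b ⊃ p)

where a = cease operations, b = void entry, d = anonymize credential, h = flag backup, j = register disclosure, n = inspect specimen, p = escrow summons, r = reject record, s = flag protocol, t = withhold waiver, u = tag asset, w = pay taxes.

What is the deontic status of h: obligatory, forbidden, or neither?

Premises 12 and 8 cover both cases: O(u ⊃ r) and O(¬u ⊃ r). Since u ∨ ¬u is a tautology, O(r) follows.
The contrapositive of premise 4 (O(t ⊃ ¬r)) is O(r ⊃ ¬t), and O(r) is already established, so O(¬t).
Premise 9 is O(p ⊃ t); contrapositively O(¬t ⊃ ¬p). Since O(¬t) holds, K gives O(¬p).
Premise 13, O(¬b ⊃ p), contraposes to O(¬p ⊃ b); with O(¬p) we get O(b).
From O(b) and premise 6, O(b ⊃ ¬n), we obtain O(¬n).
Premise 3 is O(¬h ⊃ n); contrapositively O(¬n ⊃ h). Since O(¬n) holds, K gives O(h).
Premises 1, 2, 5, 7, 10, 11 do not contribute to this derivation.
Hence h is obligatory.

Obligatory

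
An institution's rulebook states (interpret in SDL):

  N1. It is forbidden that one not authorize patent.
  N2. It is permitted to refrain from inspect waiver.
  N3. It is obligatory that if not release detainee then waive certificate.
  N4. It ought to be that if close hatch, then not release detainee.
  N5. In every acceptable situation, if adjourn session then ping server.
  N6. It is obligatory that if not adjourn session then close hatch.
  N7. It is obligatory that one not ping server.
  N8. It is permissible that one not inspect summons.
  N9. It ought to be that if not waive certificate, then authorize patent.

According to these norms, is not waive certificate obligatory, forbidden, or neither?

Forbidden

Premise 7 states O(¬ping_server) outright.
Premise 5 is O(adjourn_session → ping_server); contrapositively O(¬ping_server → ¬adjourn_session). Since O(¬ping_server) holds, K gives O(¬adjourn_session).
Premise 6 is O(¬adjourn_session → close_hatch); since O(¬adjourn_session), deontic closure gives O(close_hatch).
Premise 4 is O(close_hatch → ¬release_detainee); since O(close_hatch), deontic closure gives O(¬release_detainee).
Applying K to premise 3 (O(¬release_detainee → waive_certificate)) and O(¬release_detainee) yields O(waive_certificate).
Premises 1, 2, 8, 9 do not contribute to this derivation.
Thus O(waive_certificate), which is F(¬waive_certificate): ¬waive_certificate is forbidden.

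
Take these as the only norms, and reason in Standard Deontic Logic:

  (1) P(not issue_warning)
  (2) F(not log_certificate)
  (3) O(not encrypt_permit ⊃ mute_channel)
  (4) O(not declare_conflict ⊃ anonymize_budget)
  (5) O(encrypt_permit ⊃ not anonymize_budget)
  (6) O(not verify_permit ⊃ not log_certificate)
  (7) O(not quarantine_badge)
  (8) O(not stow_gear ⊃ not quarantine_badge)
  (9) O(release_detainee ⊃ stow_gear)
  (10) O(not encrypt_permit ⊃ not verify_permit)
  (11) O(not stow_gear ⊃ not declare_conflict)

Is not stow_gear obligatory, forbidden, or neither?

F(not log_certificate) at premise 2 means O(log_certificate).
Premise 6, O(not verify_permit ⊃ not log_certificate), contraposes to O(log_certificate ⊃ verify_permit); with O(log_certificate) we get O(verify_permit).
The contrapositive of premise 10 (O(not encrypt_permit ⊃ not verify_permit)) is O(verify_permit ⊃ encrypt_permit), and O(verify_permit) is already established, so O(encrypt_permit).
With premise 5, O(encrypt_permit ⊃ not anonymize_budget), the K-axiom yields O(not anonymize_budget).
Premise 4 is O(not declare_conflict ⊃ anonymize_budget); contrapositively O(not anonymize_budget ⊃ declare_conflict). Since O(not anonymize_budget) holds, K gives O(declare_conflict).
Premise 11, O(not stow_gear ⊃ not declare_conflict), contraposes to O(declare_conflict ⊃ stow_gear); with O(declare_conflict) we get O(stow_gear).
Premises 1, 3, 7, 8, 9 do not contribute to this derivation.
Thus O(stow_gear), which is F(not stow_gear): not stow_gear is forbidden.

Forbidden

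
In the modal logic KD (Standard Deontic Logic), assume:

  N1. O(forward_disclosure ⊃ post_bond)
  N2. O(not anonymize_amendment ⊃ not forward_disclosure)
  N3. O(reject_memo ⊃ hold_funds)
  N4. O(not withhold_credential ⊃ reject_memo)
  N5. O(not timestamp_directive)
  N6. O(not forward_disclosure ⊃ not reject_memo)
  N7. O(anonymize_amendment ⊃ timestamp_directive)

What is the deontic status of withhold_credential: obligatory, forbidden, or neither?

Obligatory

From premise 5 we have O(not timestamp_directive).
Premise 7 is O(anonymize_amendment ⊃ timestamp_directive); contrapositively O(not timestamp_directive ⊃ not anonymize_amendment). Since O(not timestamp_directive) holds, K gives O(not anonymize_amendment).
Applying K to premise 2 (O(not anonymize_amendment ⊃ not forward_disclosure)) and O(not anonymize_amendment) yields O(not forward_disclosure).
Applying K to premise 6 (O(not forward_disclosure ⊃ not reject_memo)) and O(not forward_disclosure) yields O(not reject_memo).
Premise 4 is O(not withhold_credential ⊃ reject_memo); contrapositively O(not reject_memo ⊃ withhold_credential). Since O(not reject_memo) holds, K gives O(withhold_credential).
Premises 1, 3 do not contribute to this derivation.
Hence withhold_credential is obligatory.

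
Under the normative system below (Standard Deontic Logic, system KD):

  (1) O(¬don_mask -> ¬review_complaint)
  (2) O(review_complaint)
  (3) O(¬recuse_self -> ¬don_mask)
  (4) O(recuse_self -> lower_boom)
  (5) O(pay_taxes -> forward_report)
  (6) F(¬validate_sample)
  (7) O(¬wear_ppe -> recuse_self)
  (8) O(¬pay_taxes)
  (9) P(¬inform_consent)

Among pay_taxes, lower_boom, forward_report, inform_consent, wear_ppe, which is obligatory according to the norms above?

lower_boom

From premise 2 we have O(review_complaint).
Premise 1 is O(¬don_mask -> ¬review_complaint); contrapositively O(review_complaint -> don_mask). Since O(review_complaint) holds, K gives O(don_mask).
The contrapositive of premise 3 (O(¬recuse_self -> ¬don_mask)) is O(don_mask -> recuse_self), and O(don_mask) is already established, so O(recuse_self).
Premise 4 is O(recuse_self -> lower_boom); since O(recuse_self), deontic closure gives O(lower_boom).
So O(lower_boom) holds — lower_boom is obligatory. None of the other listed options is made obligatory by any chain of premises.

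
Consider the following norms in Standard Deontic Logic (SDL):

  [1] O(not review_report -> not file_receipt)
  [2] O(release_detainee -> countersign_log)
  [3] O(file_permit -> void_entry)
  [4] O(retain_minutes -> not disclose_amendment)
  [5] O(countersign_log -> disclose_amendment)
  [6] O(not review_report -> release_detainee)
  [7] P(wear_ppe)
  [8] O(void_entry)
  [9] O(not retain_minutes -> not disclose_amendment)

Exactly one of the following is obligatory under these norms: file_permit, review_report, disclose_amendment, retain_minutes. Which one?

review_report

By case analysis on not retain_minutes: premise 9 gives O(not retain_minutes -> not disclose_amendment) and premise 4 gives O(retain_minutes -> not disclose_amendment), so O(not disclose_amendment) either way.
The contrapositive of premise 5 (O(countersign_log -> disclose_amendment)) is O(not disclose_amendment -> not countersign_log), and O(not disclose_amendment) is already established, so O(not countersign_log).
The contrapositive of premise 2 (O(release_detainee -> countersign_log)) is O(not countersign_log -> not release_detainee), and O(not countersign_log) is already established, so O(not release_detainee).
Premise 6, O(not review_report -> release_detainee), contraposes to O(not release_detainee -> review_report); with O(not release_detainee) we get O(review_report).
So O(review_report) holds — review_report is obligatory. None of the other listed options is made obligatory by any chain of premises.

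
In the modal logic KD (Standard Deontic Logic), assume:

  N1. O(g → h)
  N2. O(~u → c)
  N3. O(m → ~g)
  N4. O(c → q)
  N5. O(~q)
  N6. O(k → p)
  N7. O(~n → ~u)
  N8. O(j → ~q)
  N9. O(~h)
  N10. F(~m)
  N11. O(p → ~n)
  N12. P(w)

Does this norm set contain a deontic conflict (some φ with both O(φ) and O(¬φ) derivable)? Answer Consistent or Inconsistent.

Consistent

Premise 1 is O(g → h), but O(g) is not derivable from the premises, so it does not yield O(h).
So O(h) is not derivable, and the apparent clash with O(~h) does not arise.
A world satisfying every obligation exists (e.g. c=false, g=false, h=false, j=false, k=false, m=true, n=true, p=false, q=false, u=true, w=false); no atom is both obligatory and forbidden, so the set is consistent.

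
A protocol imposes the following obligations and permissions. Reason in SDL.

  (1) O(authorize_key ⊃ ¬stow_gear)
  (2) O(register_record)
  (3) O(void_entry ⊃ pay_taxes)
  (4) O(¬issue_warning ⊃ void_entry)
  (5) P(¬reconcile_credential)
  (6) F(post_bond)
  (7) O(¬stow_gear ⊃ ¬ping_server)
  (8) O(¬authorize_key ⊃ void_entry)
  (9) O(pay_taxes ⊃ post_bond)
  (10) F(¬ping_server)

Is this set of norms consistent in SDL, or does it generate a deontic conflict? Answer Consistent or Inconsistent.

Inconsistent

F(¬ping_server) at premise 10 means O(ping_server).
Premise 7 is O(¬stow_gear ⊃ ¬ping_server); contrapositively O(ping_server ⊃ stow_gear). Since O(ping_server) holds, K gives O(stow_gear).
Premise 1 is O(authorize_key ⊃ ¬stow_gear); contrapositively O(stow_gear ⊃ ¬authorize_key). Since O(stow_gear) holds, K gives O(¬authorize_key).
Applying K to premise 8 (O(¬authorize_key ⊃ void_entry)) and O(¬authorize_key) yields O(void_entry).
Applying K to premise 3 (O(void_entry ⊃ pay_taxes)) and O(void_entry) yields O(pay_taxes).
Premise 9 is O(pay_taxes ⊃ post_bond); since O(pay_taxes), deontic closure gives O(post_bond).
Yet premise 6 is F(post_bond), i.e. O(¬post_bond).
We now have both O(post_bond) and O(¬post_bond) — post_bond is simultaneously obligatory and forbidden, violating the D-axiom.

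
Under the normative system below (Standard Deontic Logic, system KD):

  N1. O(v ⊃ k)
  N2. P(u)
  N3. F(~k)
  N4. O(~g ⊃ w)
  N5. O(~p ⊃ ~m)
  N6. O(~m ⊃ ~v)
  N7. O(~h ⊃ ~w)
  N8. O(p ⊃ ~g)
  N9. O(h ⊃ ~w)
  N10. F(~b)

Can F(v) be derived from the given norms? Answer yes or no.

Yes

Premises 9 and 7 cover both cases: O(h ⊃ ~w) and O(~h ⊃ ~w). Since h ∨ ~h is a tautology, O(~w) follows.
The contrapositive of premise 4 (O(~g ⊃ w)) is O(~w ⊃ g), and O(~w) is already established, so O(g).
Premise 8 is O(p ⊃ ~g); contrapositively O(g ⊃ ~p). Since O(g) holds, K gives O(~p).
Applying K to premise 5 (O(~p ⊃ ~m)) and O(~p) yields O(~m).
From O(~m) and premise 6, O(~m ⊃ ~v), we obtain O(~v).
Premises 1, 2, 3, 10 do not contribute to this derivation.
So O(~v) holds, i.e. F(v). The claim follows.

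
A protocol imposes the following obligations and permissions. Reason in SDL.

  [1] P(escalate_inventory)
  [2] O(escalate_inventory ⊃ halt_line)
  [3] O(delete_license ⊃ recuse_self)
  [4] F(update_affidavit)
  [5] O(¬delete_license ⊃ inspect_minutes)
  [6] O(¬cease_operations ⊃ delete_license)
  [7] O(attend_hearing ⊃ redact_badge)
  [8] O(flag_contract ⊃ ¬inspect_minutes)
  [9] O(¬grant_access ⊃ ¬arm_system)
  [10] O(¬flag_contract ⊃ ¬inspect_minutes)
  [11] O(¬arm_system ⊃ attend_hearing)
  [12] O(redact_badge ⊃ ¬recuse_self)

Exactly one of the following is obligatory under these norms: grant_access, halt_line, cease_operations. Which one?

grant_access

Premises 10 and 8 cover both cases: O(¬flag_contract ⊃ ¬inspect_minutes) and O(flag_contract ⊃ ¬inspect_minutes). Since ¬flag_contract ∨ flag_contract is a tautology, O(¬inspect_minutes) follows.
Premise 5 is O(¬delete_license ⊃ inspect_minutes); contrapositively O(¬inspect_minutes ⊃ delete_license). Since O(¬inspect_minutes) holds, K gives O(delete_license).
From O(delete_license) and premise 3, O(delete_license ⊃ recuse_self), we obtain O(recuse_self).
Premise 12, O(redact_badge ⊃ ¬recuse_self), contraposes to O(recuse_self ⊃ ¬redact_badge); with O(recuse_self) we get O(¬redact_badge).
Premise 7, O(attend_hearing ⊃ redact_badge), contraposes to O(¬redact_badge ⊃ ¬attend_hearing); with O(¬redact_badge) we get O(¬attend_hearing).
Premise 11, O(¬arm_system ⊃ attend_hearing), contraposes to O(¬attend_hearing ⊃ arm_system); with O(¬attend_hearing) we get O(arm_system).
The contrapositive of premise 9 (O(¬grant_access ⊃ ¬arm_system)) is O(arm_system ⊃ grant_access), and O(arm_system) is already established, so O(grant_access).
So O(grant_access) holds — grant_access is obligatory. None of the other listed options is made obligatory by any chain of premises.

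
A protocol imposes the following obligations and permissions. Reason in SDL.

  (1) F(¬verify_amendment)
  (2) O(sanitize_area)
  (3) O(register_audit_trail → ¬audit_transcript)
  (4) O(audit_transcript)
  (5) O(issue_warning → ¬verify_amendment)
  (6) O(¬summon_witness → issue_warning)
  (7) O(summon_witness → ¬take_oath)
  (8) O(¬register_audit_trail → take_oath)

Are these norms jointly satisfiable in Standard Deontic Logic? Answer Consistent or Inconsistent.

Premise 1 is F(¬verify_amendment), i.e. O(verify_amendment).
Premise 5 is O(issue_warning → ¬verify_amendment); contrapositively O(verify_amendment → ¬issue_warning). Since O(verify_amendment) holds, K gives O(¬issue_warning).
The contrapositive of premise 6 (O(¬summon_witness → issue_warning)) is O(¬issue_warning → summon_witness), and O(¬issue_warning) is already established, so O(summon_witness).
From O(summon_witness) and premise 7, O(summon_witness → ¬take_oath), we obtain O(¬take_oath).
The contrapositive of premise 8 (O(¬register_audit_trail → take_oath)) is O(¬take_oath → register_audit_trail), and O(¬take_oath) is already established, so O(register_audit_trail).
From O(register_audit_trail) and premise 3, O(register_audit_trail → ¬audit_transcript), we obtain O(¬audit_transcript).
However, premise 4 gives O(audit_transcript).
We now have both O(¬audit_transcript) and O(audit_transcript) — audit_transcript is simultaneously obligatory and forbidden, violating the D-axiom.

Inconsistent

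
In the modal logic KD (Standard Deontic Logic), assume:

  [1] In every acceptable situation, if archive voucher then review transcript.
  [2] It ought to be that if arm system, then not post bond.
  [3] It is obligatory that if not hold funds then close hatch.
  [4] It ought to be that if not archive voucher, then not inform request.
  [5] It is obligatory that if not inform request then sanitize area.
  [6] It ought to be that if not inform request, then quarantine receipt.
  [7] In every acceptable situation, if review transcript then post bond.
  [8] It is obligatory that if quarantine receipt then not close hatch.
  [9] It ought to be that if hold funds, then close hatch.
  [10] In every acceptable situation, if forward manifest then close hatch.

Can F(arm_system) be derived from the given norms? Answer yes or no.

Premises 9 and 3 cover both cases: O(hold_funds → close_hatch) and O(¬hold_funds → close_hatch). Since hold_funds ∨ ¬hold_funds is a tautology, O(close_hatch) follows.
Premise 8 is O(quarantine_receipt → ¬close_hatch); contrapositively O(close_hatch → ¬quarantine_receipt). Since O(close_hatch) holds, K gives O(¬quarantine_receipt).
Premise 6 is O(¬inform_request → quarantine_receipt); contrapositively O(¬quarantine_receipt → inform_request). Since O(¬quarantine_receipt) holds, K gives O(inform_request).
Premise 4, O(¬archive_voucher → ¬inform_request), contraposes to O(inform_request → archive_voucher); with O(inform_request) we get O(archive_voucher).
From O(archive_voucher) and premise 1, O(archive_voucher → review_transcript), we obtain O(review_transcript).
Premise 7 is O(review_transcript → post_bond); since O(review_transcript), deontic closure gives O(post_bond).
The contrapositive of premise 2 (O(arm_system → ¬post_bond)) is O(post_bond → ¬arm_system), and O(post_bond) is already established, so O(¬arm_system).
Premises 5, 10 do not contribute to this derivation.
So O(¬arm_system) holds, i.e. F(arm_system). The claim follows.

Yes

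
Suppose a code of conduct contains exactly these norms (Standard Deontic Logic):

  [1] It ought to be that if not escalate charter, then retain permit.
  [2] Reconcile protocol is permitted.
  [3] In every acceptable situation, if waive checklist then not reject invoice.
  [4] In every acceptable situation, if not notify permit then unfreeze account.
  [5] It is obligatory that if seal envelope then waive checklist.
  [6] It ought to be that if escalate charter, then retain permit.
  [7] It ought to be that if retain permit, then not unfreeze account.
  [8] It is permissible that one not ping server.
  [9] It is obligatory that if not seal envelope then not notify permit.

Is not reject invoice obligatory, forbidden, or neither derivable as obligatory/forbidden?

Premises 1 and 6 are O(¬escalate_charter → retain_permit) and O(escalate_charter → retain_permit); every ideal world satisfies ¬escalate_charter or escalate_charter, so in either case retain_permit holds — hence O(retain_permit).
From O(retain_permit) and premise 7, O(retain_permit → ¬unfreeze_account), we obtain O(¬unfreeze_account).
Premise 4 is O(¬notify_permit → unfreeze_account); contrapositively O(¬unfreeze_account → notify_permit). Since O(¬unfreeze_account) holds, K gives O(notify_permit).
The contrapositive of premise 9 (O(¬seal_envelope → ¬notify_permit)) is O(notify_permit → seal_envelope), and O(notify_permit) is already established, so O(seal_envelope).
With premise 5, O(seal_envelope → waive_checklist), the K-axiom yields O(waive_checklist).
From O(waive_checklist) and premise 3, O(waive_checklist → ¬reject_invoice), we obtain O(¬reject_invoice).
Premises 2, 8 do not contribute to this derivation.
Hence ¬reject_invoice is obligatory.

Obligatory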